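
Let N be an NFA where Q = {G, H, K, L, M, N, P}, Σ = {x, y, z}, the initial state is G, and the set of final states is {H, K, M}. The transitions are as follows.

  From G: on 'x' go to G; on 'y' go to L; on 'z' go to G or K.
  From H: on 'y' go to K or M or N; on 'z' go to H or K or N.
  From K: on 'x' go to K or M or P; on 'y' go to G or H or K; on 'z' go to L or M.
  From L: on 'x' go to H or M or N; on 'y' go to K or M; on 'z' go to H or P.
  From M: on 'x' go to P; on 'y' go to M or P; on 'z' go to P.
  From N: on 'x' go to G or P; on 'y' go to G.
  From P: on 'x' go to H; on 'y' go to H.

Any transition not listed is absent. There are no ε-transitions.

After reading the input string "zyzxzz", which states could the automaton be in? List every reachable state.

Start in {G}.
Read 'z': {G} → {G, K}.
Read 'y': {G, K} → {G, H, K, L}.
Read 'z': {G, H, K, L} → {G, H, K, L, M, N, P}.
Read 'x': {G, H, K, L, M, N, P} → {G, H, K, M, N, P}.
Read 'z': {G, H, K, M, N, P} → {G, H, K, L, M, N, P}.
Read 'z': {G, H, K, L, M, N, P} → {G, H, K, L, M, N, P}.

{G, H, K, L, M, N, P}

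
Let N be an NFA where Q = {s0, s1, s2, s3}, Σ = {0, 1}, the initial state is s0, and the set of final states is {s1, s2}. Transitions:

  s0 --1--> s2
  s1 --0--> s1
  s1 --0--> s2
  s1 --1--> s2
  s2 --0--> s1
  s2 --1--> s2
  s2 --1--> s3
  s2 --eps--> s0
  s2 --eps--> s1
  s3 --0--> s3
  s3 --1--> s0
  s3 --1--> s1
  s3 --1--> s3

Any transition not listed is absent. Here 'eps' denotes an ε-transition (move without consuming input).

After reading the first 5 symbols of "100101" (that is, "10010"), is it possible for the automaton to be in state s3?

Yes

Start in {s0}.
Read '1': s0→{s2}; union {s2}; ε-closure = {s0, s1, s2}.
Read '0': s0→∅, s1→{s1, s2}, s2→{s1}; union {s1, s2}; ε-closure = {s0, s1, s2}.
Read '0': s0→∅, s1→{s1, s2}, s2→{s1}; union {s1, s2}; ε-closure = {s0, s1, s2}.
Read '1': s0→{s2}, s1→{s2}, s2→{s2, s3}; union {s2, s3}; ε-closure = {s0, s1, s2, s3}.
Read '0': s0→∅, s1→{s1, s2}, s2→{s1}, s3→{s3}; union {s1, s2, s3}; ε-closure = {s0, s1, s2, s3}.
State s3 is in {s0, s1, s2, s3}.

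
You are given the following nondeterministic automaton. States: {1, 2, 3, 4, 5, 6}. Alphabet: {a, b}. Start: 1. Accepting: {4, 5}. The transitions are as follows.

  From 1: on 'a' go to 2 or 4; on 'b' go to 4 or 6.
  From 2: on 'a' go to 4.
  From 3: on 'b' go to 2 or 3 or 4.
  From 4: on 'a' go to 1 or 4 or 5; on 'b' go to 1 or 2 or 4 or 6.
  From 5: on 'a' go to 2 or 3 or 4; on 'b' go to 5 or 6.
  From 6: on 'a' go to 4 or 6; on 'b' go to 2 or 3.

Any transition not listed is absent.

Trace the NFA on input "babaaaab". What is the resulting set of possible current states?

Start in {1}.
Read 'b': {1} → {4, 6}.
Read 'a': {4, 6} → {1, 4, 5, 6}.
Read 'b': {1, 4, 5, 6} → {1, 2, 3, 4, 5, 6}.
Read 'a': {1, 2, 3, 4, 5, 6} → {1, 2, 3, 4, 5, 6}.
Read 'a': {1, 2, 3, 4, 5, 6} → {1, 2, 3, 4, 5, 6}.
Read 'a': {1, 2, 3, 4, 5, 6} → {1, 2, 3, 4, 5, 6}.
Read 'a': {1, 2, 3, 4, 5, 6} → {1, 2, 3, 4, 5, 6}.
Read 'b': {1, 2, 3, 4, 5, 6} → {1, 2, 3, 4, 5, 6}.

{1, 2, 3, 4, 5, 6}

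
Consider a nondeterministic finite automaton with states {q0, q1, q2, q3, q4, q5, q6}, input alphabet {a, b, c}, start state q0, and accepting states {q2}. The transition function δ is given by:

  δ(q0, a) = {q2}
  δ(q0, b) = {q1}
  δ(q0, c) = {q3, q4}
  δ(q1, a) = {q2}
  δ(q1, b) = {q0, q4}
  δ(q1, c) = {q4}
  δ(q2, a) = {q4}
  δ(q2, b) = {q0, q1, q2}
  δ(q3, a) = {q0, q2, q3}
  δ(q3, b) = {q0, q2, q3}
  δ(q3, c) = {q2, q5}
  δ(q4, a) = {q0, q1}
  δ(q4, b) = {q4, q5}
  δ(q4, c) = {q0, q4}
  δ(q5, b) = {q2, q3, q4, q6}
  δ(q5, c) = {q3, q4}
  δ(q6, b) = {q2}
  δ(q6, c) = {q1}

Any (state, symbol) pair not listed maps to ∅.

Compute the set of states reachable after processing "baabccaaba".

{q0, q1, q2, q3, q4}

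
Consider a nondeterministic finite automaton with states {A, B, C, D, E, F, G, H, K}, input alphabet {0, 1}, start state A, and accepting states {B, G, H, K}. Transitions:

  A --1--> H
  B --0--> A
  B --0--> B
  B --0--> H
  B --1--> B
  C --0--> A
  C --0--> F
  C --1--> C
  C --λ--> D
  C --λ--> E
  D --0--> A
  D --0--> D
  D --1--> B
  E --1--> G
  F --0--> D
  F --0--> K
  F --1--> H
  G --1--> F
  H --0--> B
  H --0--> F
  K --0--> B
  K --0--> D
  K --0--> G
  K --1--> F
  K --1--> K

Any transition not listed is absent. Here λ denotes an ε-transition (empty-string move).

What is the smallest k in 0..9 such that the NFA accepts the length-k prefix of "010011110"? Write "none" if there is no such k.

none

Start in {A}.
Read '0': A→∅; now ∅.
The set is empty and remains empty for the remaining 8 symbols.
No reachable set along the way intersects F.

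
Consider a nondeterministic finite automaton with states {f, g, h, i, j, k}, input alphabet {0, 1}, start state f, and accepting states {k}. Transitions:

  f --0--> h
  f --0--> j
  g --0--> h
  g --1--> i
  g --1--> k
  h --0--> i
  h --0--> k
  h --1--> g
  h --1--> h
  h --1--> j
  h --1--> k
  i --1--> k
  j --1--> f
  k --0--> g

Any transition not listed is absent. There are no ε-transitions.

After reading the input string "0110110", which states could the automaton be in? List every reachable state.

{g, h, i, j, k}

Start in {f}.
Read '0': f→{h, j}; now {h, j}.
Read '1': h→{g, h, j, k}, j→{f}; now {f, g, h, j, k}.
Read '1': f→∅, g→{i, k}, h→{g, h, j, k}, j→{f}, k→∅; now {f, g, h, i, j, k}.
Read '0': f→{h, j}, g→{h}, h→{i, k}, i→∅, j→∅, k→{g}; now {g, h, i, j, k}.
Read '1': g→{i, k}, h→{g, h, j, k}, i→{k}, j→{f}, k→∅; now {f, g, h, i, j, k}.
Read '1': f→∅, g→{i, k}, h→{g, h, j, k}, i→{k}, j→{f}, k→∅; now {f, g, h, i, j, k}.
Read '0': f→{h, j}, g→{h}, h→{i, k}, i→∅, j→∅, k→{g}; now {g, h, i, j, k}.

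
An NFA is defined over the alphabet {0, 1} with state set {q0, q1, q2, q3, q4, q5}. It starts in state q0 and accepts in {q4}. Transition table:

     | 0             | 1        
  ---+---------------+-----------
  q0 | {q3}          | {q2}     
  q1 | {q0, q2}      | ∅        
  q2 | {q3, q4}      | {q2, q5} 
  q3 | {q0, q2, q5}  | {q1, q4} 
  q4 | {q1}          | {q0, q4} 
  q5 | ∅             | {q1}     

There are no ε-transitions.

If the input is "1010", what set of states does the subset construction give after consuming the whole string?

{q0, q1, q2, q3}

Start in {q0}.
Read '1': q0→{q2}; now {q2}.
Read '0': q2→{q3, q4}; now {q3, q4}.
Read '1': q3→{q1, q4}, q4→{q0, q4}; now {q0, q1, q4}.
Read '0': q0→{q3}, q1→{q0, q2}, q4→{q1}; now {q0, q1, q2, q3}.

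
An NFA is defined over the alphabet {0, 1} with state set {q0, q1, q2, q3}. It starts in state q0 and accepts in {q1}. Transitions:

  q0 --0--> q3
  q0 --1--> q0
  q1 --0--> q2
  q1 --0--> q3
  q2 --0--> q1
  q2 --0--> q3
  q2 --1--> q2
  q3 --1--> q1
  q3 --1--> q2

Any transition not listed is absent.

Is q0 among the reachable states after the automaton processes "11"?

Yes

Start in {q0}.
Read '1': q0→{q0}; now {q0}.
Read '1': q0→{q0}; now {q0}.
State q0 is in {q0}.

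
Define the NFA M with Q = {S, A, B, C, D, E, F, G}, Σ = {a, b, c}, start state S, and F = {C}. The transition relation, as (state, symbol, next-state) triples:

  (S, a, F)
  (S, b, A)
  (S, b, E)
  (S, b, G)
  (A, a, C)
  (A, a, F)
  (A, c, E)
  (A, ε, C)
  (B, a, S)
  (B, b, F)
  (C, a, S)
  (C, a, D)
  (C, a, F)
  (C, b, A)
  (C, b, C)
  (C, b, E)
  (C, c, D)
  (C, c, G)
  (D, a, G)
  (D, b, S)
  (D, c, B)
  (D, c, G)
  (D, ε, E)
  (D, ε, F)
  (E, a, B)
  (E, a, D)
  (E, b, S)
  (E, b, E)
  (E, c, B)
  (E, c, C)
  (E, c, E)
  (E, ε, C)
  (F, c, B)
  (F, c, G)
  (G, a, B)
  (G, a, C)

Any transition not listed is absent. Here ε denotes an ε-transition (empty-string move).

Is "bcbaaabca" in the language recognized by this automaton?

Start in {S}.
Read 'b': {S} → {A, C, E, G}.
Read 'c': {A, C, E, G} → {B, C, D, E, F, G}.
Read 'b': {B, C, D, E, F, G} → {S, A, C, E, F}.
Read 'a': {S, A, C, E, F} → {S, B, C, D, E, F}.
Read 'a': {S, B, C, D, E, F} → {S, B, C, D, E, F, G}.
Read 'a': {S, B, C, D, E, F, G} → {S, B, C, D, E, F, G}.
Read 'b': {S, B, C, D, E, F, G} → {S, A, C, E, F, G}.
Read 'c': {S, A, C, E, F, G} → {B, C, D, E, F, G}.
Read 'a': {B, C, D, E, F, G} → {S, B, C, D, E, F, G}.
The final set {S, B, C, D, E, F, G} contains the accepting state C.

Yes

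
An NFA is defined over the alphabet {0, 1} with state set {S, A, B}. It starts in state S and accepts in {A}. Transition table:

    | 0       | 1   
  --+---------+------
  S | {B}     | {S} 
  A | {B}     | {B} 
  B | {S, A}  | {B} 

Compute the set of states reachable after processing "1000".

Start in {S}.
Read '1': S→{S}; now {S}.
Read '0': S→{B}; now {B}.
Read '0': B→{S, A}; now {S, A}.
Read '0': S→{B}, A→{B}; now {B}.

{B}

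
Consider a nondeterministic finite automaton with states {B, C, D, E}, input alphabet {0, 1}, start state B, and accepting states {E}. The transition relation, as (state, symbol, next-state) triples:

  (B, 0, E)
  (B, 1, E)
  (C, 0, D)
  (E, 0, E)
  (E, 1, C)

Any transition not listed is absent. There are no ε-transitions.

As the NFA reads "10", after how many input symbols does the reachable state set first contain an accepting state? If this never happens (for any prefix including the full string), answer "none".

Start in {B}.
Read '1': B→{E}; now {E}.
None of the earlier sets intersect F, but {E} does.

1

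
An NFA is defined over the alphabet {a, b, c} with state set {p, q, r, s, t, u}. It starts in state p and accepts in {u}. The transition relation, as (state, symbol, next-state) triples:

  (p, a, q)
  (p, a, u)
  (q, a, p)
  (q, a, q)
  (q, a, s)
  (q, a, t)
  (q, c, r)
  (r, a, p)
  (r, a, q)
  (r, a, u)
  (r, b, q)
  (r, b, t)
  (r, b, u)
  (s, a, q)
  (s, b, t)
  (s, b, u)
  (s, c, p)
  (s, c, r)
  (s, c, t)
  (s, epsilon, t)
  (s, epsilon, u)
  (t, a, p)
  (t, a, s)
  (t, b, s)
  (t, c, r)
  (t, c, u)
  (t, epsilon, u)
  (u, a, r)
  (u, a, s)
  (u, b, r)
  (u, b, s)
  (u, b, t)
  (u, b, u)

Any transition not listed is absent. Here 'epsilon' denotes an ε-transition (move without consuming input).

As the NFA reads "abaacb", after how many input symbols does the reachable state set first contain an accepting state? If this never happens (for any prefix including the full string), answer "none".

1

Start in {p}.
Read 'a': p→{q, u}; now {q, u}.
None of the earlier sets intersect F, but {q, u} does.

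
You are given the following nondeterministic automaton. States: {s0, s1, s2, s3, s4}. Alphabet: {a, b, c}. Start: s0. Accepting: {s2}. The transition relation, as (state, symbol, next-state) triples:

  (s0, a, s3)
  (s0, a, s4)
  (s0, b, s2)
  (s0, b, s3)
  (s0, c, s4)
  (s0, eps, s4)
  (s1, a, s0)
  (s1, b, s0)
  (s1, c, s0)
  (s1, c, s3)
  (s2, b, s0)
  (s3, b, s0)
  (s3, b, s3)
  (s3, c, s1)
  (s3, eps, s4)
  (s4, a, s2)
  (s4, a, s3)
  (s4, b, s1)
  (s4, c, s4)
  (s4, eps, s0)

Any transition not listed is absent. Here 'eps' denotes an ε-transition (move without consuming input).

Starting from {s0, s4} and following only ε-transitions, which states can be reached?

Begin with {s0, s4}.
No ε-moves leave this set, so the closure equals the set itself.

{s0, s4}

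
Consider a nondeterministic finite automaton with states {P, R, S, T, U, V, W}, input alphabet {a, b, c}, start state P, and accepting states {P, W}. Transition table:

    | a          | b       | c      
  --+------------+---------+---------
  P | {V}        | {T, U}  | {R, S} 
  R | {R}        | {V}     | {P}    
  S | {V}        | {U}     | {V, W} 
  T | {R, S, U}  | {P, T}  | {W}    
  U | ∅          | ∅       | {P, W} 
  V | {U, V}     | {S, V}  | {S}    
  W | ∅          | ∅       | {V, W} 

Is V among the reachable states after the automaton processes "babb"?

Start in {P}.
Read 'b': {P} → {T, U}.
Read 'a': {T, U} → {R, S, U}.
Read 'b': {R, S, U} → {U, V}.
Read 'b': {U, V} → {S, V}.
State V is in {S, V}.

Yes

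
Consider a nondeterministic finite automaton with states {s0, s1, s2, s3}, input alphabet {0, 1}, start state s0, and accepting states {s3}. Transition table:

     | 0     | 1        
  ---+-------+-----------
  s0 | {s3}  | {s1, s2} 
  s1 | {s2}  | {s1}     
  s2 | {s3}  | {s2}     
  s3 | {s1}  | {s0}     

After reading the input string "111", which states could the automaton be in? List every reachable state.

{s1, s2}

Start in {s0}.
Read '1': {s0} → {s1, s2}.
Read '1': {s1, s2} → {s1, s2}.
Read '1': {s1, s2} → {s1, s2}.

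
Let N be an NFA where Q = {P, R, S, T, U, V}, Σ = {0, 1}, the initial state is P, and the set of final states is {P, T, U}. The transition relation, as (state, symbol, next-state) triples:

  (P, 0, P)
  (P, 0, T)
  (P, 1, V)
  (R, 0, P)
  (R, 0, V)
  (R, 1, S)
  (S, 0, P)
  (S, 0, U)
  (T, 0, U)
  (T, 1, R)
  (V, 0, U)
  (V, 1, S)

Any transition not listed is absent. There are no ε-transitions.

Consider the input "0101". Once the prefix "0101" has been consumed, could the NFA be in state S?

Start in {P}.
Read '0': {P} → {P, T}.
Read '1': {P, T} → {R, V}.
Read '0': {R, V} → {P, U, V}.
Read '1': {P, U, V} → {S, V}.
State S is in {S, V}.

Yes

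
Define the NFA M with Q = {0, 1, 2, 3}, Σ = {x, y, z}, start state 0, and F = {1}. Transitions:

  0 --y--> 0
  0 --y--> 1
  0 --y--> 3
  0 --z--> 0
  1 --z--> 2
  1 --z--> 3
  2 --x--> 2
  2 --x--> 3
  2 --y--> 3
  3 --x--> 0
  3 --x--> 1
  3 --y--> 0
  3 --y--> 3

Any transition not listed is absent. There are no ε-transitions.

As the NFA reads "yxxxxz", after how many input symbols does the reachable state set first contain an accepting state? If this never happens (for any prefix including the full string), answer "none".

1

Start in {0}.
Read 'y': 0→{0, 1, 3}; now {0, 1, 3}.
None of the earlier sets intersect F, but {0, 1, 3} does.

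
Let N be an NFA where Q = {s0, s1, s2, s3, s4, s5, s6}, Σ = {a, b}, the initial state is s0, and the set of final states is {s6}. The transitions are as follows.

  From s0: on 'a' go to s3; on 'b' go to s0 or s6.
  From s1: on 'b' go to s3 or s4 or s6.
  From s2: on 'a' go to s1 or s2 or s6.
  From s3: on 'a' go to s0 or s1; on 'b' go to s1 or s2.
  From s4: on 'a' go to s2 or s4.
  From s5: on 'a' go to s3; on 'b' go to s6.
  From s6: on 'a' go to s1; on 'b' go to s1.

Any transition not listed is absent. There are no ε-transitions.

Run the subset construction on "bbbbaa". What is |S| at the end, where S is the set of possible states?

Start in {s0}.
Read 'b': s0→{s0, s6}; now {s0, s6}.
Read 'b': s0→{s0, s6}, s6→{s1}; now {s0, s1, s6}.
Read 'b': s0→{s0, s6}, s1→{s3, s4, s6}, s6→{s1}; now {s0, s1, s3, s4, s6}.
Read 'b': s0→{s0, s6}, s1→{s3, s4, s6}, s3→{s1, s2}, s4→∅, s6→{s1}; now {s0, s1, s2, s3, s4, s6}.
Read 'a': s0→{s3}, s1→∅, s2→{s1, s2, s6}, s3→{s0, s1}, s4→{s2, s4}, s6→{s1}; now {s0, s1, s2, s3, s4, s6}.
Read 'a': s0→{s3}, s1→∅, s2→{s1, s2, s6}, s3→{s0, s1}, s4→{s2, s4}, s6→{s1}; now {s0, s1, s2, s3, s4, s6}.
That set has 6 states.

6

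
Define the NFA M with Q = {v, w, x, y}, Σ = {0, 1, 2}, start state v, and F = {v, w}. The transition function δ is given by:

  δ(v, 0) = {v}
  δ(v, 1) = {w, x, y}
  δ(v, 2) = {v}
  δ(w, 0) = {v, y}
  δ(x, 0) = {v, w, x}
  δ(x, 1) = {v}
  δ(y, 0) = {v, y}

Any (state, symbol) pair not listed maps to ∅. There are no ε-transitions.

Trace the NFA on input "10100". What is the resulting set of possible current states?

{v, w, x, y}

Start in {v}.
Read '1': {v} → {w, x, y}.
Read '0': {w, x, y} → {v, w, x, y}.
Read '1': {v, w, x, y} → {v, w, x, y}.
Read '0': {v, w, x, y} → {v, w, x, y}.
Read '0': {v, w, x, y} → {v, w, x, y}.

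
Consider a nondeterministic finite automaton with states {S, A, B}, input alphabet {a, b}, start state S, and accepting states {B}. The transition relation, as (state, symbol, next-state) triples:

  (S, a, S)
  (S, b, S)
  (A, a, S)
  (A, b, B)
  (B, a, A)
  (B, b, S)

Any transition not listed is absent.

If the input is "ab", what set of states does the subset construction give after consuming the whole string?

{S}

Start in {S}.
Read 'a': S→{S}; now {S}.
Read 'b': S→{S}; now {S}.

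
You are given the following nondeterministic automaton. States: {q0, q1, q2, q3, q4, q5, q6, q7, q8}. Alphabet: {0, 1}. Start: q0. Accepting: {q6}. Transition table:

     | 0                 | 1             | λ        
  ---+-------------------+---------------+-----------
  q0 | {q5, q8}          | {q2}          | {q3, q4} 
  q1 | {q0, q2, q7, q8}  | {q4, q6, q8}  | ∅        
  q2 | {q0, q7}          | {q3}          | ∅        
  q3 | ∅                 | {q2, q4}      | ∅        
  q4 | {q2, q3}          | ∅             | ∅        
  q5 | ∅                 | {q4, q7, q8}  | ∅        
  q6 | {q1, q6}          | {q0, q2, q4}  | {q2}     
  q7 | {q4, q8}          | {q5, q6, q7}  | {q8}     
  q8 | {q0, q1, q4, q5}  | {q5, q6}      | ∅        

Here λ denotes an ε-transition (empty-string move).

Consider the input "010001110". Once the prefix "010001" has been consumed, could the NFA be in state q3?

Yes

Start: ε-closure({q0}) = {q0, q3, q4}.
Read '0': q0→{q5, q8}, q3→∅, q4→{q2, q3}; now {q2, q3, q5, q8}.
Read '1': q2→{q3}, q3→{q2, q4}, q5→{q4, q7, q8}, q8→{q5, q6}; now {q2, q3, q4, q5, q6, q7, q8}.
Read '0': q2→{q0, q7}, q3→∅, q4→{q2, q3}, q5→∅, q6→{q1, q6}, q7→{q4, q8}, q8→{q0, q1, q4, q5}; now {q0, q1, q2, q3, q4, q5, q6, q7, q8}.
Read '0': q0→{q5, q8}, q1→{q0, q2, q7, q8}, q2→{q0, q7}, q3→∅, q4→{q2, q3}, q5→∅, q6→{q1, q6}, q7→{q4, q8}, q8→{q0, q1, q4, q5}; now {q0, q1, q2, q3, q4, q5, q6, q7, q8}.
Read '0': q0→{q5, q8}, q1→{q0, q2, q7, q8}, q2→{q0, q7}, q3→∅, q4→{q2, q3}, q5→∅, q6→{q1, q6}, q7→{q4, q8}, q8→{q0, q1, q4, q5}; now {q0, q1, q2, q3, q4, q5, q6, q7, q8}.
Read '1': q0→{q2}, q1→{q4, q6, q8}, q2→{q3}, q3→{q2, q4}, q4→∅, q5→{q4, q7, q8}, q6→{q0, q2, q4}, q7→{q5, q6, q7}, q8→{q5, q6}; now {q0, q2, q3, q4, q5, q6, q7, q8}.
State q3 is in {q0, q2, q3, q4, q5, q6, q7, q8}.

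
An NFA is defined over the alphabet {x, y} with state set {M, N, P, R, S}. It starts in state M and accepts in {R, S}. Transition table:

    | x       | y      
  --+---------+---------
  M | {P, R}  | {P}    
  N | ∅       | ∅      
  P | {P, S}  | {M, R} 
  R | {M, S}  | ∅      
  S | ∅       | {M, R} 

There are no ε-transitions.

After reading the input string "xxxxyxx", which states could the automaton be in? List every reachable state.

{M, P, R, S}

Start in {M}.
Read 'x': {M} → {P, R}.
Read 'x': {P, R} → {M, P, S}.
Read 'x': {M, P, S} → {P, R, S}.
Read 'x': {P, R, S} → {M, P, S}.
Read 'y': {M, P, S} → {M, P, R}.
Read 'x': {M, P, R} → {M, P, R, S}.
Read 'x': {M, P, R, S} → {M, P, R, S}.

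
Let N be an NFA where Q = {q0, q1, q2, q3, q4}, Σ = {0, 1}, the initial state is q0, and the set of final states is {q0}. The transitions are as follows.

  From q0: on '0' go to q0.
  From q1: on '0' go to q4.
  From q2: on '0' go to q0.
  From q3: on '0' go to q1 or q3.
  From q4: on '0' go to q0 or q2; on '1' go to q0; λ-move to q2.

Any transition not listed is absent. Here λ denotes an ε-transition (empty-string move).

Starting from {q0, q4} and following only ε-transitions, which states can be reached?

{q0, q2, q4}

Begin with {q0, q4}.
ε-move q4 → q2; add q2.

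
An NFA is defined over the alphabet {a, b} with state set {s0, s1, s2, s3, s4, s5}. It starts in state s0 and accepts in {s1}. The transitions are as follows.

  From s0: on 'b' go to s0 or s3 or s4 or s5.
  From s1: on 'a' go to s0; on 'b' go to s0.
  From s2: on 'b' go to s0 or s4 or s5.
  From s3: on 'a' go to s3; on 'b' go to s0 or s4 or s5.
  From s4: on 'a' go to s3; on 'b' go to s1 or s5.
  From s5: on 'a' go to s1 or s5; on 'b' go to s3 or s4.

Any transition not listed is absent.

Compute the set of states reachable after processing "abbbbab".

Start in {s0}.
Read 'a': s0→∅; now ∅.
The set is empty and remains empty for the remaining 6 symbols.

∅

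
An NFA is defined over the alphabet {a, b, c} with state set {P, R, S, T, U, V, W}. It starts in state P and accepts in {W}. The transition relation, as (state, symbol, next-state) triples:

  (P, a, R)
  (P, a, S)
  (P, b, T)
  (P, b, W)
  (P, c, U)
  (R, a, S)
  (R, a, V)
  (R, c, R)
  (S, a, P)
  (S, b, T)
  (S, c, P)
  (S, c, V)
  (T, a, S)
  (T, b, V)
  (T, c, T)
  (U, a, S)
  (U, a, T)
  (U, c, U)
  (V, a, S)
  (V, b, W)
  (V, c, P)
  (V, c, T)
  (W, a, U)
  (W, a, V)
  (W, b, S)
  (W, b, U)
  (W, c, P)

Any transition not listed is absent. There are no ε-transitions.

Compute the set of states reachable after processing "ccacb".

Start in {P}.
Read 'c': {P} → {U}.
Read 'c': {U} → {U}.
Read 'a': {U} → {S, T}.
Read 'c': {S, T} → {P, T, V}.
Read 'b': {P, T, V} → {T, V, W}.

{T, V, W}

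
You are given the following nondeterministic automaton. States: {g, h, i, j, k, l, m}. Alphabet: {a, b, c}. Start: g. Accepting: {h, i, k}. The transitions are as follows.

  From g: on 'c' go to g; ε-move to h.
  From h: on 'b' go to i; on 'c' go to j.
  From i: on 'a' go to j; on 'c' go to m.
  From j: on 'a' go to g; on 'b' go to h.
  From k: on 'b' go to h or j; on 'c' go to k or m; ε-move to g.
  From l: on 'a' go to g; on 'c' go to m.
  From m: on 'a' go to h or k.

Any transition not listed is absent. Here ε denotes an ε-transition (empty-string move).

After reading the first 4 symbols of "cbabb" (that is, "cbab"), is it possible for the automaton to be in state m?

No

Start: ε-closure({g}) = {g, h}.
Read 'c': g→{g}, h→{j}; union {g, j}; ε-closure = {g, h, j}.
Read 'b': g→∅, h→{i}, j→{h}; now {h, i}.
Read 'a': h→∅, i→{j}; now {j}.
Read 'b': j→{h}; now {h}.
State m is not in {h}.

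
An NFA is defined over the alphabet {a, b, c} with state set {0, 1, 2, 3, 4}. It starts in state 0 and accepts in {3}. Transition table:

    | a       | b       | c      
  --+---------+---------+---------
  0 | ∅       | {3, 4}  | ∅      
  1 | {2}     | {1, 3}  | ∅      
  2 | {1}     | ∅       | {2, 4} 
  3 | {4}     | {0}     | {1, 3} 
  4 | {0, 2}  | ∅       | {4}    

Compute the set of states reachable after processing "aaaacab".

Start in {0}.
Read 'a': {0} → ∅.
The set is empty and remains empty for the remaining 6 symbols.

∅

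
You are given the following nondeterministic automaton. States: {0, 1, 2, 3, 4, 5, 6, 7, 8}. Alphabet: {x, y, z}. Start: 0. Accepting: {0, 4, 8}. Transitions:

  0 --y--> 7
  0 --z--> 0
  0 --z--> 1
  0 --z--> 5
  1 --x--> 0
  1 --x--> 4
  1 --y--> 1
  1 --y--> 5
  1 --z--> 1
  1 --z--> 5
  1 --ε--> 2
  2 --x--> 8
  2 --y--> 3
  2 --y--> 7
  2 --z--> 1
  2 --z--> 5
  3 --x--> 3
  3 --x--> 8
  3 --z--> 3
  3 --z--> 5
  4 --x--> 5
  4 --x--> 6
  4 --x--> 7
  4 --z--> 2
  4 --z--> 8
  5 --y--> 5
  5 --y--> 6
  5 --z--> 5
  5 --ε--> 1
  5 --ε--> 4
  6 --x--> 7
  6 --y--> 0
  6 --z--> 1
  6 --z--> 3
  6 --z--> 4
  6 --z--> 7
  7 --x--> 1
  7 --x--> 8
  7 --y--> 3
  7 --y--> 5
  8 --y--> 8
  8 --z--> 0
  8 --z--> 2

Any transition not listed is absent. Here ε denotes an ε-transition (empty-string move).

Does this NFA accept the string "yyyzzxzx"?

Yes

Start in {0}.
Read 'y': 0→{7}; now {7}.
Read 'y': 7→{3, 5}; union {3, 5}; ε-closure = {1, 2, 3, 4, 5}.
Read 'y': 1→{1, 5}, 2→{3, 7}, 3→∅, 4→∅, 5→{5, 6}; union {1, 3, 5, 6, 7}; ε-closure = {1, 2, 3, 4, 5, 6, 7}.
Read 'z': 1→{1, 5}, 2→{1, 5}, 3→{3, 5}, 4→{2, 8}, 5→{5}, 6→{1, 3, 4, 7}, 7→∅; now {1, 2, 3, 4, 5, 7, 8}.
Read 'z': 1→{1, 5}, 2→{1, 5}, 3→{3, 5}, 4→{2, 8}, 5→{5}, 7→∅, 8→{0, 2}; union {0, 1, 2, 3, 5, 8}; ε-closure = {0, 1, 2, 3, 4, 5, 8}.
Read 'x': 0→∅, 1→{0, 4}, 2→{8}, 3→{3, 8}, 4→{5, 6, 7}, 5→∅, 8→∅; union {0, 3, 4, 5, 6, 7, 8}; ε-closure = {0, 1, 2, 3, 4, 5, 6, 7, 8}.
Read 'z': 0→{0, 1, 5}, 1→{1, 5}, 2→{1, 5}, 3→{3, 5}, 4→{2, 8}, 5→{5}, 6→{1, 3, 4, 7}, 7→∅, 8→{0, 2}; now {0, 1, 2, 3, 4, 5, 7, 8}.
Read 'x': 0→∅, 1→{0, 4}, 2→{8}, 3→{3, 8}, 4→{5, 6, 7}, 5→∅, 7→{1, 8}, 8→∅; union {0, 1, 3, 4, 5, 6, 7, 8}; ε-closure = {0, 1, 2, 3, 4, 5, 6, 7, 8}.
The final set {0, 1, 2, 3, 4, 5, 6, 7, 8} contains the accepting states 0, 4, 8.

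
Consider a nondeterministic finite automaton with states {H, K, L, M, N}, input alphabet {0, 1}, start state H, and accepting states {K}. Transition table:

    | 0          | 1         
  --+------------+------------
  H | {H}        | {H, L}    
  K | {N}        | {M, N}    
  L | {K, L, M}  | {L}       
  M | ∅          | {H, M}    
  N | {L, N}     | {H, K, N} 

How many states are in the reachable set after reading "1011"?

Start in {H}.
Read '1': H→{H, L}; now {H, L}.
Read '0': H→{H}, L→{K, L, M}; now {H, K, L, M}.
Read '1': H→{H, L}, K→{M, N}, L→{L}, M→{H, M}; now {H, L, M, N}.
Read '1': H→{H, L}, L→{L}, M→{H, M}, N→{H, K, N}; now {H, K, L, M, N}.
That set has 5 states.

5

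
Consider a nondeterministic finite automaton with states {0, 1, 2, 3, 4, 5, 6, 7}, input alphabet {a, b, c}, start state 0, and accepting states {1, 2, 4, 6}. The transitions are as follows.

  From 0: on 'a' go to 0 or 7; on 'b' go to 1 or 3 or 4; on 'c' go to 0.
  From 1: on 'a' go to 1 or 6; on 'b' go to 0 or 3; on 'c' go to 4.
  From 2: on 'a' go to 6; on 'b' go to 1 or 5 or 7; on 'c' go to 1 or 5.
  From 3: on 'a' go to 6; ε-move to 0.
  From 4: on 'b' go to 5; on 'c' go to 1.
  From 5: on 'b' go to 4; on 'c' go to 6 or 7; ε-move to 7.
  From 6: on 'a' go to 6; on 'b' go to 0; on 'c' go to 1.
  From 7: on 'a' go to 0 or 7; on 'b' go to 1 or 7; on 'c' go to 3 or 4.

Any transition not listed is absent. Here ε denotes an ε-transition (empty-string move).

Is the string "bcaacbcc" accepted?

Yes

Start in {0}.
Read 'b': 0→{1, 3, 4}; union {1, 3, 4}; ε-closure = {0, 1, 3, 4}.
Read 'c': 0→{0}, 1→{4}, 3→∅, 4→{1}; now {0, 1, 4}.
Read 'a': 0→{0, 7}, 1→{1, 6}, 4→∅; now {0, 1, 6, 7}.
Read 'a': 0→{0, 7}, 1→{1, 6}, 6→{6}, 7→{0, 7}; now {0, 1, 6, 7}.
Read 'c': 0→{0}, 1→{4}, 6→{1}, 7→{3, 4}; now {0, 1, 3, 4}.
Read 'b': 0→{1, 3, 4}, 1→{0, 3}, 3→∅, 4→{5}; union {0, 1, 3, 4, 5}; ε-closure = {0, 1, 3, 4, 5, 7}.
Read 'c': 0→{0}, 1→{4}, 3→∅, 4→{1}, 5→{6, 7}, 7→{3, 4}; now {0, 1, 3, 4, 6, 7}.
Read 'c': 0→{0}, 1→{4}, 3→∅, 4→{1}, 6→{1}, 7→{3, 4}; now {0, 1, 3, 4}.
The final set {0, 1, 3, 4} contains the accepting states 1, 4.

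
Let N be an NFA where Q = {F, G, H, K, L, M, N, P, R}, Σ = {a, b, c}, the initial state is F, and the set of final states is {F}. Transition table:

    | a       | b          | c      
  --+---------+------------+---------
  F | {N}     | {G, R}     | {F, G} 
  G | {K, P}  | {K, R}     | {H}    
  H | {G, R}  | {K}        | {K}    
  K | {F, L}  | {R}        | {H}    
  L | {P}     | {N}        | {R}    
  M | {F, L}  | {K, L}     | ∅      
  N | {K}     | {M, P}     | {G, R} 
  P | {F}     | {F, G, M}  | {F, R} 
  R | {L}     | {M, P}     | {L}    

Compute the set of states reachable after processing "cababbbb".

{F, G, K, L, M, N, P, R}

Start in {F}.
Read 'c': {F} → {F, G}.
Read 'a': {F, G} → {K, N, P}.
Read 'b': {K, N, P} → {F, G, M, P, R}.
Read 'a': {F, G, M, P, R} → {F, K, L, N, P}.
Read 'b': {F, K, L, N, P} → {F, G, M, N, P, R}.
Read 'b': {F, G, M, N, P, R} → {F, G, K, L, M, P, R}.
Read 'b': {F, G, K, L, M, P, R} → {F, G, K, L, M, N, P, R}.
Read 'b': {F, G, K, L, M, N, P, R} → {F, G, K, L, M, N, P, R}.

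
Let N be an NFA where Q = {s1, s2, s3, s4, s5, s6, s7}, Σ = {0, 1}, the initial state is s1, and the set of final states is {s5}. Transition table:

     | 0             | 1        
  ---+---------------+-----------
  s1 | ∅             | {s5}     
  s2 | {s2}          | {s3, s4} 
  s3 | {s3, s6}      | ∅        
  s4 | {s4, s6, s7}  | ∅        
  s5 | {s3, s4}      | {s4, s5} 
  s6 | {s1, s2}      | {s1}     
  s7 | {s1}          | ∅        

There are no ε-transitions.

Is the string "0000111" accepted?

Start in {s1}.
Read '0': s1→∅; now ∅.
The set is empty and remains empty for the remaining 6 symbols.
The final set ∅ contains no accepting state.

No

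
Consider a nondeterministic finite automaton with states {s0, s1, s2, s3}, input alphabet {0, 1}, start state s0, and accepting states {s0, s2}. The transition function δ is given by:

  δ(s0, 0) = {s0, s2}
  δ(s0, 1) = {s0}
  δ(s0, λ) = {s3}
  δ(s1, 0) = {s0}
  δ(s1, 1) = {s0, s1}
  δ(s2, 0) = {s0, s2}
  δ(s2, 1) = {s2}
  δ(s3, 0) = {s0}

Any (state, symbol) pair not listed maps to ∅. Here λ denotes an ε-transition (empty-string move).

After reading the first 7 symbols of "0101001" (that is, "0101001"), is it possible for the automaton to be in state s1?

Start: ε-closure({s0}) = {s0, s3}.
Read '0': s0→{s0, s2}, s3→{s0}; union {s0, s2}; ε-closure = {s0, s2, s3}.
Read '1': s0→{s0}, s2→{s2}, s3→∅; union {s0, s2}; ε-closure = {s0, s2, s3}.
Read '0': s0→{s0, s2}, s2→{s0, s2}, s3→{s0}; union {s0, s2}; ε-closure = {s0, s2, s3}.
Read '1': s0→{s0}, s2→{s2}, s3→∅; union {s0, s2}; ε-closure = {s0, s2, s3}.
Read '0': s0→{s0, s2}, s2→{s0, s2}, s3→{s0}; union {s0, s2}; ε-closure = {s0, s2, s3}.
Read '0': s0→{s0, s2}, s2→{s0, s2}, s3→{s0}; union {s0, s2}; ε-closure = {s0, s2, s3}.
Read '1': s0→{s0}, s2→{s2}, s3→∅; union {s0, s2}; ε-closure = {s0, s2, s3}.
State s1 is not in {s0, s2, s3}.

No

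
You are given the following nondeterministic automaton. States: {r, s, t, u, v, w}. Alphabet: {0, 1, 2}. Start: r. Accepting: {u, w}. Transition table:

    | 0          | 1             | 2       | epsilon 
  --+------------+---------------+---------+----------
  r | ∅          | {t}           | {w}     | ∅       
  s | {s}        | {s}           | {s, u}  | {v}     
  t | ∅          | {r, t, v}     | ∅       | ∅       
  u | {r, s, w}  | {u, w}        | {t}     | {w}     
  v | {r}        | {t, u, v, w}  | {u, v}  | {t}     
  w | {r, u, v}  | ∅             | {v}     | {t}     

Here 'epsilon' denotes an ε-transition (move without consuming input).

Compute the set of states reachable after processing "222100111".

{r, s, t, u, v, w}

Start in {r}.
Read '2': r→{w}; union {w}; ε-closure = {t, w}.
Read '2': t→∅, w→{v}; union {v}; ε-closure = {t, v}.
Read '2': t→∅, v→{u, v}; union {u, v}; ε-closure = {t, u, v, w}.
Read '1': t→{r, t, v}, u→{u, w}, v→{t, u, v, w}, w→∅; now {r, t, u, v, w}.
Read '0': r→∅, t→∅, u→{r, s, w}, v→{r}, w→{r, u, v}; union {r, s, u, v, w}; ε-closure = {r, s, t, u, v, w}.
Read '0': r→∅, s→{s}, t→∅, u→{r, s, w}, v→{r}, w→{r, u, v}; union {r, s, u, v, w}; ε-closure = {r, s, t, u, v, w}.
Read '1': r→{t}, s→{s}, t→{r, t, v}, u→{u, w}, v→{t, u, v, w}, w→∅; now {r, s, t, u, v, w}.
Read '1': r→{t}, s→{s}, t→{r, t, v}, u→{u, w}, v→{t, u, v, w}, w→∅; now {r, s, t, u, v, w}.
Read '1': r→{t}, s→{s}, t→{r, t, v}, u→{u, w}, v→{t, u, v, w}, w→∅; now {r, s, t, u, v, w}.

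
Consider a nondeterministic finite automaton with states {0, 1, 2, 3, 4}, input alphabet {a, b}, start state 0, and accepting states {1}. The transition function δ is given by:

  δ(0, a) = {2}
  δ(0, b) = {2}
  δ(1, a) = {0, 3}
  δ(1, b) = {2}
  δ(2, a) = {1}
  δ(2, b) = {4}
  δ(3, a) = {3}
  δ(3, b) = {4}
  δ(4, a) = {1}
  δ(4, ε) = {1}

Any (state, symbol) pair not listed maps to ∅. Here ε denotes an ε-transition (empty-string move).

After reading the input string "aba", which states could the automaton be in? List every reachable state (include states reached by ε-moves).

{0, 1, 3}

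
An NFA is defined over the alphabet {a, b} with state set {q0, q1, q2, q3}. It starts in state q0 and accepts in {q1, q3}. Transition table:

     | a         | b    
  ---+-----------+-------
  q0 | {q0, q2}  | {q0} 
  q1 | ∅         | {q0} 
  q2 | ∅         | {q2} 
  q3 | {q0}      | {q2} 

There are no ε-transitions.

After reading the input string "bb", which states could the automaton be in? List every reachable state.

{q0}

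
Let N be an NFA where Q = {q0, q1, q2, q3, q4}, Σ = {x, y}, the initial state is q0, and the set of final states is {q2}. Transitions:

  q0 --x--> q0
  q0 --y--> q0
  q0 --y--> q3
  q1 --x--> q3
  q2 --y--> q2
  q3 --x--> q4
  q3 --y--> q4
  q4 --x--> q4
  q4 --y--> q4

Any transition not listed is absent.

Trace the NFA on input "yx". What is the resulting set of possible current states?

Start in {q0}.
Read 'y': {q0} → {q0, q3}.
Read 'x': {q0, q3} → {q0, q4}.

{q0, q4}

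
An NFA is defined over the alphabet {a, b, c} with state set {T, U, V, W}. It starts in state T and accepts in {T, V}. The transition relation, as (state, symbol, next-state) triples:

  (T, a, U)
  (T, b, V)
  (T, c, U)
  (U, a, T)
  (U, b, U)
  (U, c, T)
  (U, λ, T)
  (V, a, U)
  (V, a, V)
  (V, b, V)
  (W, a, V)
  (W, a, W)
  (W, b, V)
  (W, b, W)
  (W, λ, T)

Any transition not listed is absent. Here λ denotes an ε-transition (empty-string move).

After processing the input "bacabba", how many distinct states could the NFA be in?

3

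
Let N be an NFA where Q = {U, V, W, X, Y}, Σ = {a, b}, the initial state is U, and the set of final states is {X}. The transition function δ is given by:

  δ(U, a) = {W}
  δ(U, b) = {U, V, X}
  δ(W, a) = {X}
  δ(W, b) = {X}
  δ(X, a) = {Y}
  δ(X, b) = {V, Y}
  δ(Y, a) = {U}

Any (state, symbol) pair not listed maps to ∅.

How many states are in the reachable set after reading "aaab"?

Start in {U}.
Read 'a': {U} → {W}.
Read 'a': {W} → {X}.
Read 'a': {X} → {Y}.
Read 'b': {Y} → ∅.
That set has 0 states.

0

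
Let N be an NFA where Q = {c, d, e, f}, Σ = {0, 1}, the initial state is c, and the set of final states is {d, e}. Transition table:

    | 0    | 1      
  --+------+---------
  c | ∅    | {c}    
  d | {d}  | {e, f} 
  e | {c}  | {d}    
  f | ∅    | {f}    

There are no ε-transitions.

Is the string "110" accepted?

No

Start in {c}.
Read '1': {c} → {c}.
Read '1': {c} → {c}.
Read '0': {c} → ∅.
The final set ∅ contains no accepting state.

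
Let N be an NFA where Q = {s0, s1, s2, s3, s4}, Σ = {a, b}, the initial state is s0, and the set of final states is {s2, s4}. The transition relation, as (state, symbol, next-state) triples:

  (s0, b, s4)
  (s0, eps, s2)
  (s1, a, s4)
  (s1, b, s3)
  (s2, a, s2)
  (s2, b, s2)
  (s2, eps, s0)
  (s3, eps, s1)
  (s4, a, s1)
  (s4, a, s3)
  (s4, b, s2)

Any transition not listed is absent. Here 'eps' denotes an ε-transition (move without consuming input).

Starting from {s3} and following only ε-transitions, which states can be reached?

Begin with {s3}.
ε-move s3 → s1; add s1.

{s1, s3}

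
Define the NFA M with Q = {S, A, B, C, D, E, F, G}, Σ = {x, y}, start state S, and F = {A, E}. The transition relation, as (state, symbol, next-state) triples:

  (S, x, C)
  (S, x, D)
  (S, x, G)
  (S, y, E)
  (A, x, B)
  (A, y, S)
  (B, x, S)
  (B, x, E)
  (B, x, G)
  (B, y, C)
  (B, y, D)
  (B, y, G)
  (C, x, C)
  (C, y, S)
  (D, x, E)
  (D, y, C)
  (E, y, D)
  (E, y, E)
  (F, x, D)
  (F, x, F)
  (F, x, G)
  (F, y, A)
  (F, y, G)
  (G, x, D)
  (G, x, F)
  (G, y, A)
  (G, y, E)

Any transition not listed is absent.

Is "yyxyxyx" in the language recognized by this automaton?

Start in {S}.
Read 'y': S→{E}; now {E}.
Read 'y': E→{D, E}; now {D, E}.
Read 'x': D→{E}, E→∅; now {E}.
Read 'y': E→{D, E}; now {D, E}.
Read 'x': D→{E}, E→∅; now {E}.
Read 'y': E→{D, E}; now {D, E}.
Read 'x': D→{E}, E→∅; now {E}.
The final set {E} contains the accepting state E.

Yes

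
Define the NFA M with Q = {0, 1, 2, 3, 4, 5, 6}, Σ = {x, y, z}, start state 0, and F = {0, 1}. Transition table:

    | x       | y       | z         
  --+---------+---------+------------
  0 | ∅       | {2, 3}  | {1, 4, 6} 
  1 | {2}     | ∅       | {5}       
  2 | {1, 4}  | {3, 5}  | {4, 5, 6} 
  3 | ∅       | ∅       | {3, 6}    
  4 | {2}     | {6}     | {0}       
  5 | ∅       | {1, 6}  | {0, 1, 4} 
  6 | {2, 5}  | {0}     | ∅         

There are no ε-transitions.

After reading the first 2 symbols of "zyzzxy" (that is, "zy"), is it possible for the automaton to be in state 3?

Start in {0}.
Read 'z': 0→{1, 4, 6}; now {1, 4, 6}.
Read 'y': 1→∅, 4→{6}, 6→{0}; now {0, 6}.
State 3 is not in {0, 6}.

No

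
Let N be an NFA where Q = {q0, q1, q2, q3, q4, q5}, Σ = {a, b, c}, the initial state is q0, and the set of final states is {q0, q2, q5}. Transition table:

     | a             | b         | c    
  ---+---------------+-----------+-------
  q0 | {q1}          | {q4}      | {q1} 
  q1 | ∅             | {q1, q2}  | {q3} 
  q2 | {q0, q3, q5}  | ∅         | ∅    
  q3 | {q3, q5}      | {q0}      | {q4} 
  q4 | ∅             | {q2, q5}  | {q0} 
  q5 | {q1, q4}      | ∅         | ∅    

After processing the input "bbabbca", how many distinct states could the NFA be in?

Start in {q0}.
Read 'b': {q0} → {q4}.
Read 'b': {q4} → {q2, q5}.
Read 'a': {q2, q5} → {q0, q1, q3, q4, q5}.
Read 'b': {q0, q1, q3, q4, q5} → {q0, q1, q2, q4, q5}.
Read 'b': {q0, q1, q2, q4, q5} → {q1, q2, q4, q5}.
Read 'c': {q1, q2, q4, q5} → {q0, q3}.
Read 'a': {q0, q3} → {q1, q3, q5}.
That set has 3 states.

3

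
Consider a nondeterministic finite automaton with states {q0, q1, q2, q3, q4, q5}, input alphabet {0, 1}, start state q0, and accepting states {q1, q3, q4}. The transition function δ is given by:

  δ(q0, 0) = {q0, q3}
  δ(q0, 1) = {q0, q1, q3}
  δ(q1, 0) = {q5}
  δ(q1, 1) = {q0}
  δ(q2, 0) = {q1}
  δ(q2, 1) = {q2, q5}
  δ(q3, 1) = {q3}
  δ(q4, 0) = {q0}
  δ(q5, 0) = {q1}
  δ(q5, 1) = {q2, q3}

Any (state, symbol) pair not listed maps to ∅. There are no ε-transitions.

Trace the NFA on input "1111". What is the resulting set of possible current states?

Start in {q0}.
Read '1': {q0} → {q0, q1, q3}.
Read '1': {q0, q1, q3} → {q0, q1, q3}.
Read '1': {q0, q1, q3} → {q0, q1, q3}.
Read '1': {q0, q1, q3} → {q0, q1, q3}.

{q0, q1, q3}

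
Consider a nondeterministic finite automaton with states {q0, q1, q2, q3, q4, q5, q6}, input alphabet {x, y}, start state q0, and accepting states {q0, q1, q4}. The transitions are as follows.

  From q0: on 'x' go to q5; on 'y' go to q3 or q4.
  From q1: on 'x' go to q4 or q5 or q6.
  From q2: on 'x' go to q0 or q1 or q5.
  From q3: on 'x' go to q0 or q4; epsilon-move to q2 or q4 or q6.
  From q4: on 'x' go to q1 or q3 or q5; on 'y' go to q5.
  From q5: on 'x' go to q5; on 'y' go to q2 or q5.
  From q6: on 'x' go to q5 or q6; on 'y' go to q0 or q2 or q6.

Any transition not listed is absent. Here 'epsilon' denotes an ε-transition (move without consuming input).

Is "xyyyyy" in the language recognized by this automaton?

Start in {q0}.
Read 'x': q0→{q5}; now {q5}.
Read 'y': q5→{q2, q5}; now {q2, q5}.
Read 'y': q2→∅, q5→{q2, q5}; now {q2, q5}.
Read 'y': q2→∅, q5→{q2, q5}; now {q2, q5}.
Read 'y': q2→∅, q5→{q2, q5}; now {q2, q5}.
Read 'y': q2→∅, q5→{q2, q5}; now {q2, q5}.
The final set {q2, q5} contains no accepting state.

No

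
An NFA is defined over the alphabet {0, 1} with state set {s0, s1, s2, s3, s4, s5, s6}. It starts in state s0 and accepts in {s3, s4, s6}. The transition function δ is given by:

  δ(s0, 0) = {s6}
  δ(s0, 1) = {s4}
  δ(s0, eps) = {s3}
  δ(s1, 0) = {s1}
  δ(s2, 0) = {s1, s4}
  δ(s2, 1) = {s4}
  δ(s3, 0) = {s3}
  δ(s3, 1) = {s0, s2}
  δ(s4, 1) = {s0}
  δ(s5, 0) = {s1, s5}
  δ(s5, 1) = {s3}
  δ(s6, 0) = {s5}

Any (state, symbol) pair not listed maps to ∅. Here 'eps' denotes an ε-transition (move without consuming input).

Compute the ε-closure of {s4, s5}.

Begin with {s4, s5}.
No ε-moves leave this set, so the closure equals the set itself.

{s4, s5}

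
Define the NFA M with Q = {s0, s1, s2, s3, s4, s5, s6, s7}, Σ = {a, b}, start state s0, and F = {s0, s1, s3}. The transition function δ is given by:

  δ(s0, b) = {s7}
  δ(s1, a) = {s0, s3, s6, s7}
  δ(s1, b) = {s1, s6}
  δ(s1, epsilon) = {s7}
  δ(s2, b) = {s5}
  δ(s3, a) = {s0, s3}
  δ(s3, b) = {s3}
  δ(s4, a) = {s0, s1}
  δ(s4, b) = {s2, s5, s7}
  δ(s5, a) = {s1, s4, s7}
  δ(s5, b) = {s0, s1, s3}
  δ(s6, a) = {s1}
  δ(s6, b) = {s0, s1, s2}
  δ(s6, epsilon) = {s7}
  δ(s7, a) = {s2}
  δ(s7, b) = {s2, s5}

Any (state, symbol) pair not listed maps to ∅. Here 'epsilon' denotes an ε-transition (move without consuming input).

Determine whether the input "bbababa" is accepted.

Start in {s0}.
Read 'b': s0→{s7}; now {s7}.
Read 'b': s7→{s2, s5}; now {s2, s5}.
Read 'a': s2→∅, s5→{s1, s4, s7}; now {s1, s4, s7}.
Read 'b': s1→{s1, s6}, s4→{s2, s5, s7}, s7→{s2, s5}; now {s1, s2, s5, s6, s7}.
Read 'a': s1→{s0, s3, s6, s7}, s2→∅, s5→{s1, s4, s7}, s6→{s1}, s7→{s2}; now {s0, s1, s2, s3, s4, s6, s7}.
Read 'b': s0→{s7}, s1→{s1, s6}, s2→{s5}, s3→{s3}, s4→{s2, s5, s7}, s6→{s0, s1, s2}, s7→{s2, s5}; now {s0, s1, s2, s3, s5, s6, s7}.
Read 'a': s0→∅, s1→{s0, s3, s6, s7}, s2→∅, s3→{s0, s3}, s5→{s1, s4, s7}, s6→{s1}, s7→{s2}; now {s0, s1, s2, s3, s4, s6, s7}.
The final set {s0, s1, s2, s3, s4, s6, s7} contains the accepting states s0, s1, s3.

Yes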